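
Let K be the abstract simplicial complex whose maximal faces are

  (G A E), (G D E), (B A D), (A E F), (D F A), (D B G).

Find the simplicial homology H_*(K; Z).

H_0 = Z,  H_1 = Z,  H_2 = 0.

We work with the vertex ordering A < B < D < E < F < G. The simplices of K, each written with vertices in increasing order, are:

  0-simplices (6): A, B, D, E, F, G
  1-simplices (12): AB, AD, AE, AF, AG, BD, BG, DE, DF, DG, EF, EG
  2-simplices (6): ABD, ADF, AEF, AEG, BDG, DEG

so the chain groups are C_0 ≅ Z^6, C_1 ≅ Z^12, C_2 ≅ Z^6.

Boundary ∂_1: C_1 → C_0 is given by ∂[p,q] = [q] − [p]. For instance
  ∂AD = D − A.
The 6×12 boundary matrix has rank 5 and Smith normal form diag(1,1,1,1,1).

∂_2: C_2 → C_1 acts by ∂[p,q,r] = [q,r] − [p,r] + [p,q]. For instance
  ∂AEG = EG − AG + AE,
  ∂BDG = DG − BG + BD.
The resulting 12×6 matrix has rank 6, and its Smith normal form has invariant factors (1,1,1,1,1,1).

Reading off H_k = ker ∂_k / im ∂_{k+1}:

  H_0: rank C_0 − rank ∂_1 = 6 − 5 = 1, and the invariant factors of ∂_1 are all 1, so H_0 = Z.
  H_1: rank ker ∂_1 − rank ∂_2 = (12 − 5) − 6 = 1, and the invariant factors of ∂_2 are all 1, so H_1 = Z.
  H_2: rank ker ∂_2 − rank ∂_3 = (6 − 6) − 0 = 0, and there is no ∂_3, so H_2 = 0.

As a check, the Euler characteristic is 6 − 12 + 6 = 0, which agrees with 1 − 1 + 0 = 0.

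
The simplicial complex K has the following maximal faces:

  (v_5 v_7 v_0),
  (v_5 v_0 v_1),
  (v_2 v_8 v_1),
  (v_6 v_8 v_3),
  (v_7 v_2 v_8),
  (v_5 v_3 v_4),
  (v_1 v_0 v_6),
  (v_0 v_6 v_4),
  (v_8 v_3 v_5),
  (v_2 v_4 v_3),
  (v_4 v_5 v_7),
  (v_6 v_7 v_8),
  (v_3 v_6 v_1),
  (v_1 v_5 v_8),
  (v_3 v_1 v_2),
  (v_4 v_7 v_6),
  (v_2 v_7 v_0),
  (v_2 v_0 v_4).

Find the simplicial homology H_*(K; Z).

H_0 ≅ Z,  H_1 ≅ Z ⊕ Z/2,  H_2 = 0.

We work with the vertex ordering v_0 < v_1 < v_2 < v_3 < v_4 < v_5 < v_6 < v_7 < v_8. The simplices of K, each written with vertices in increasing order, are:

  0-simplices (9): [v_0], [v_1], [v_2], [v_3], [v_4], [v_5], [v_6], [v_7], [v_8]
  1-simplices (27): (27 of them)
  2-simplices (18): (18 of them)

so the chain groups are C_0 ≅ Z^9, C_1 ≅ Z^27, C_2 ≅ Z^18.

Boundary ∂_1: C_1 → C_0 maps an edge to its endpoints' difference, ∂[p,q] = q − p. For instance
  ∂[v_1,v_8] = [v_8] − [v_1].
The resulting 9×27 matrix has rank 8, and its Smith normal form has invariant factors (1,1,1,1,1,1,1,1).

Boundary ∂_2: C_2 → C_1 acts by ∂[p,q,r] = [q,r] − [p,r] + [p,q]. For instance
  ∂[v_1,v_5,v_8] = [v_5,v_8] − [v_1,v_8] + [v_1,v_5],
  ∂[v_1,v_3,v_6] = [v_3,v_6] − [v_1,v_6] + [v_1,v_3].
The 27×18 boundary matrix has rank 18 and Smith normal form diag(1,1,1,1,1,1,1,1,1,1,1,1,1,1,1,1,1,2).

From H_k ≅ ker(∂_k) / im(∂_{k+1}) we obtain:

  H_0: rank C_0 − rank ∂_1 = 9 − 8 = 1, and the invariant factors of ∂_1 are all 1, so H_0 ≅ Z.
  H_1: rank ker ∂_1 − rank ∂_2 = (27 − 8) − 18 = 1, and ∂_2 has invariant factor 2 > 1, so H_1 ≅ Z ⊕ Z/2.
  H_2: rank ker ∂_2 − rank ∂_3 = (18 − 18) − 0 = 0, and there is no ∂_3, so H_2 ≅ 0.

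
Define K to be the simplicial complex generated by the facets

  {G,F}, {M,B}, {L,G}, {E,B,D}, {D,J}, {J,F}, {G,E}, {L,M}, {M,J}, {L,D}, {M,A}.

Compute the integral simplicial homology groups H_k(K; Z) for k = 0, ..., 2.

H_0 = Z,  H_1 = Z^4,  H_2 = 0.

We work with the vertex ordering A < B < D < E < F < G < J < L < M. The simplices of K, each written with vertices in increasing order, are:

  0-simplices (9): A, B, D, E, F, G, J, L, M
  1-simplices (13): AM, BD, BE, BM, DE, DJ, DL, EG, FG, FJ, GL, JM, LM
  2-simplices (1): BDE

giving chain groups C_0 ≅ Z^9, C_1 ≅ Z^13, C_2 ≅ Z^1.

Boundary ∂_1: C_1 → C_0 is given by ∂[p,q] = [q] − [p].
This gives a 9×13 integer matrix of rank 8; reducing to Smith normal form yields diagonal entries (1,1,1,1,1,1,1,1).

Boundary ∂_2: C_2 → C_1 sends each 2-simplex [p,q,r] to [q,r] − [p,r] + [p,q]. For instance
  ∂BDE = DE − BE + BD.
This gives a 13×1 integer matrix of rank 1; reducing to Smith normal form yields diagonal entries (1).

Computing H_k = (kernel of ∂_k) / (image of ∂_{k+1}):

  H_0: rank C_0 − rank ∂_1 = 9 − 8 = 1, and the invariant factors of ∂_1 are all 1, so H_0 ≅ Z.
  H_1: rank ker ∂_1 − rank ∂_2 = (13 − 8) − 1 = 4, and the invariant factors of ∂_2 are all 1, so H_1 ≅ Z^4.
  H_2: rank ker ∂_2 − rank ∂_3 = (1 − 1) − 0 = 0, and there is no ∂_3, so H_2 ≅ 0.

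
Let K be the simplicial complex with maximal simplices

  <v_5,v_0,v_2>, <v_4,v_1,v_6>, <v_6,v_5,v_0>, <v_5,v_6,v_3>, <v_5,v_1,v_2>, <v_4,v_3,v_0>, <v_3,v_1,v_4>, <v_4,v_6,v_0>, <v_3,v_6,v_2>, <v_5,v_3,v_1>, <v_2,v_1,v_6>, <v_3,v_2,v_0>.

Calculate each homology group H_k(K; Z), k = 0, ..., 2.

H_0 = Z,  H_1 = Z/2,  H_2 = 0.

We work with the vertex ordering v_0 < v_1 < v_2 < v_3 < v_4 < v_5 < v_6. The simplices of K, each written with vertices in increasing order, are:

  0-simplices (7): [v_0], [v_1], [v_2], [v_3], [v_4], [v_5], [v_6]
  1-simplices (18): (18 of them)
  2-simplices (12): (12 of them)

giving chain groups C_0 ≅ Z^7, C_1 ≅ Z^18, C_2 ≅ Z^12.

The boundary map ∂_1: C_1 → C_0 maps an edge to its endpoints' difference, ∂[p,q] = q − p.
The resulting 7×18 matrix has rank 6, and its Smith normal form has invariant factors (1,1,1,1,1,1).

∂_2: C_2 → C_1 acts by ∂[p,q,r] = [q,r] − [p,r] + [p,q]. For instance
  ∂[v_0,v_2,v_5] = [v_2,v_5] − [v_0,v_5] + [v_0,v_2],
  ∂[v_0,v_2,v_3] = [v_2,v_3] − [v_0,v_3] + [v_0,v_2].
The resulting 18×12 matrix has rank 12, and its Smith normal form has invariant factors (1,1,1,1,1,1,1,1,1,1,1,2).

Reading off H_k = ker ∂_k / im ∂_{k+1}:

  H_0: rank C_0 − rank ∂_1 = 7 − 6 = 1, and the invariant factors of ∂_1 are all 1, so H_0 ≅ Z.
  H_1: rank ker ∂_1 − rank ∂_2 = (18 − 6) − 12 = 0, and ∂_2 has invariant factor 2 > 1, so H_1 ≅ Z/2.
  H_2: rank ker ∂_2 − rank ∂_3 = (12 − 12) − 0 = 0, and there is no ∂_3, so H_2 ≅ 0.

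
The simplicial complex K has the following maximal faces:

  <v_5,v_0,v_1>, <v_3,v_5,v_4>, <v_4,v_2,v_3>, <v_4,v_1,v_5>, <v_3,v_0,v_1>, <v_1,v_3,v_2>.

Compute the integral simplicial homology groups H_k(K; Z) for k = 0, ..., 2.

H_0 = Z,  H_1 = Z,  H_2 = 0.

We work with the vertex ordering v_0 < v_1 < v_2 < v_3 < v_4 < v_5. The simplices of K, each written with vertices in increasing order, are:

  0-simplices (6): [v_0], [v_1], [v_2], [v_3], [v_4], [v_5]
  1-simplices (12): [v_0,v_1], [v_0,v_3], [v_0,v_5], [v_1,v_2], [v_1,v_3], [v_1,v_4], [v_1,v_5], [v_2,v_3], [v_2,v_4], [v_3,v_4], [v_3,v_5], [v_4,v_5]
  2-simplices (6): [v_0,v_1,v_3], [v_0,v_1,v_5], [v_1,v_2,v_3], [v_1,v_4,v_5], [v_2,v_3,v_4], [v_3,v_4,v_5]

giving chain groups C_0 ≅ Z^6, C_1 ≅ Z^12, C_2 ≅ Z^6.

Boundary ∂_1: C_1 → C_0 is given by ∂[p,q] = [q] − [p]. For instance
  ∂[v_2,v_4] = [v_4] − [v_2].
The 6×12 boundary matrix has rank 5 and Smith normal form diag(1,1,1,1,1).

∂_2: C_2 → C_1 acts by ∂[p,q,r] = [q,r] − [p,r] + [p,q]. For instance
  ∂[v_3,v_4,v_5] = [v_4,v_5] − [v_3,v_5] + [v_3,v_4],
  ∂[v_0,v_1,v_3] = [v_1,v_3] − [v_0,v_3] + [v_0,v_1].
The resulting 12×6 matrix has rank 6, and its Smith normal form has invariant factors (1,1,1,1,1,1).

Computing H_k = (kernel of ∂_k) / (image of ∂_{k+1}):

  H_0: rank C_0 − rank ∂_1 = 6 − 5 = 1, and the invariant factors of ∂_1 are all 1, so H_0 ≅ Z.
  H_1: rank ker ∂_1 − rank ∂_2 = (12 − 5) − 6 = 1, and the invariant factors of ∂_2 are all 1, so H_1 ≅ Z.
  H_2: rank ker ∂_2 − rank ∂_3 = (6 − 6) − 0 = 0, and there is no ∂_3, so H_2 ≅ 0.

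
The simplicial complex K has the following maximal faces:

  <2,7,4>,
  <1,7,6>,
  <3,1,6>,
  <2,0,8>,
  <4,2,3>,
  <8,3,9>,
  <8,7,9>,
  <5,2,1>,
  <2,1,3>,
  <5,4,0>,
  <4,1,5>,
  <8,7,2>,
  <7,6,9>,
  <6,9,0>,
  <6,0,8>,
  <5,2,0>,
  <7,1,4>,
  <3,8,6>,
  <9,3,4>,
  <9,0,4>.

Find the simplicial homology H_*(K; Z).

H_0 ≅ Z,  H_1 ≅ Z ⊕ Z/2,  H_2 = 0.

Order the vertices as 0 < 1 < 2 < 3 < 4 < 5 < 6 < 7 < 8 < 9. Listing each simplex with vertices in this order, K has dimension 2 with simplices:

  0-simplices (10): [0], [1], [2], [3], [4], [5], [6], [7], [8], [9]
  1-simplices (30): (30 of them)
  2-simplices (20): (20 of them)

Hence C_0 ≅ Z^10, C_1 ≅ Z^30, C_2 ≅ Z^20.

Boundary ∂_1: C_1 → C_0 sends each edge [p,q] (with p < q) to q − p. For instance
  ∂[0,9] = [9] − [0].
The 10×30 boundary matrix has rank 9 and Smith normal form diag(1,1,1,1,1,1,1,1,1).

The boundary map ∂_2: C_2 → C_1 maps a triangle to the signed sum of its edges. For instance
  ∂[7,8,9] = [8,9] − [7,9] + [7,8],
  ∂[1,6,7] = [6,7] − [1,7] + [1,6].
The 30×20 boundary matrix has rank 20 and Smith normal form diag(1,1,1,1,1,1,1,1,1,1,1,1,1,1,1,1,1,1,1,2).

Reading off H_k = ker ∂_k / im ∂_{k+1}:

  H_0: rank C_0 − rank ∂_1 = 10 − 9 = 1, and the invariant factors of ∂_1 are all 1, so H_0 ≅ Z.
  H_1: rank ker ∂_1 − rank ∂_2 = (30 − 9) − 20 = 1, and ∂_2 has invariant factor 2 > 1, so H_1 ≅ Z ⊕ Z/2.
  H_2: rank ker ∂_2 − rank ∂_3 = (20 − 20) − 0 = 0, and there is no ∂_3, so H_2 ≅ 0.

As a check, the Euler characteristic is 10 − 30 + 20 = 0, which agrees with 1 − 1 + 0 = 0.
(K is a triangulation of the Klein bottle.)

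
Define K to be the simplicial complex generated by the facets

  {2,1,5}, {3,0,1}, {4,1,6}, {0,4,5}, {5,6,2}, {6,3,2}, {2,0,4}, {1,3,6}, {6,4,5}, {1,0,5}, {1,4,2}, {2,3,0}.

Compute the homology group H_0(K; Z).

Take the total order 0 < 1 < 2 < 3 < 4 < 5 < 6 on the vertex set. Then K (dimension 2) consists of the simplices:

  0-simplices (7): [0], [1], [2], [3], [4], [5], [6]
  1-simplices (18): [0,1], [0,2], [0,3], [0,4], [0,5], [1,2], [1,3], [1,4], [1,5], [1,6], [2,3], [2,4], [2,5], [2,6], [3,6], [4,5], [4,6], [5,6]
  2-simplices (12): [0,1,3], [0,1,5], [0,2,3], [0,2,4], [0,4,5], [1,2,4], [1,2,5], [1,3,6], [1,4,6], [2,3,6], [2,5,6], [4,5,6]

so the chain groups are C_0 ≅ Z^7, C_1 ≅ Z^18, C_2 ≅ Z^12.

∂_1: C_1 → C_0 is given by ∂[p,q] = [q] − [p].
This gives a 7×18 integer matrix of rank 6; reducing to Smith normal form yields diagonal entries (1,1,1,1,1,1).

∂_2: C_2 → C_1 sends each 2-simplex [p,q,r] to [q,r] − [p,r] + [p,q]. For instance
  ∂[2,5,6] = [5,6] − [2,6] + [2,5],
  ∂[2,3,6] = [3,6] − [2,6] + [2,3].
The resulting 18×12 matrix has rank 12, and its Smith normal form has invariant factors (1,1,1,1,1,1,1,1,1,1,1,2).

Computing H_k = (kernel of ∂_k) / (image of ∂_{k+1}):

  H_0: rank C_0 − rank ∂_1 = 7 − 6 = 1, and the invariant factors of ∂_1 are all 1, so H_0 ≅ Z.

(K is a triangulation of the real projective plane RP^2.)

H_0 = Z.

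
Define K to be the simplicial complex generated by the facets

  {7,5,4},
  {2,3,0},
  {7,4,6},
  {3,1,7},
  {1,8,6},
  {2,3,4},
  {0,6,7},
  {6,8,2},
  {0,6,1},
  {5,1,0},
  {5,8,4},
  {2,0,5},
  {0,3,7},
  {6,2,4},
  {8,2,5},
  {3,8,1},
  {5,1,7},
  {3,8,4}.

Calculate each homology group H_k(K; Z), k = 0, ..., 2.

K has 9 vertices, 27 edges, 18 triangles.
rank ∂_0 = 0, rank ∂_1 = 8 ⇒ b_0 = 9 − 0 − 8 = 1; all invariant factors of ∂_1 are 1 so no torsion. So H_0 = Z.
rank ∂_1 = 8, rank ∂_2 = 18 ⇒ b_1 = 27 − 8 − 18 = 1; ∂_2 has invariant factor(s) [2] giving torsion. So H_1 = Z ⊕ Z_2.
rank ∂_2 = 18, rank ∂_3 = 0 ⇒ b_2 = 18 − 18 − 0 = 0. So H_2 = 0.

H_0 = Z,  H_1 = Z ⊕ Z_2,  H_2 = 0.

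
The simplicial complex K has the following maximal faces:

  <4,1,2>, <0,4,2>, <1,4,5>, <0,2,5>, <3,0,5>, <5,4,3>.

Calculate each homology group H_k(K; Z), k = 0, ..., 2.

Take the total order 0 < 1 < 2 < 3 < 4 < 5 on the vertex set. Then K (dimension 2) consists of the simplices:

  0-simplices (6): [0], [1], [2], [3], [4], [5]
  1-simplices (12): [0,2], [0,3], [0,4], [0,5], [1,2], [1,4], [1,5], [2,4], [2,5], [3,4], [3,5], [4,5]
  2-simplices (6): [0,2,4], [0,2,5], [0,3,5], [1,2,4], [1,4,5], [3,4,5]

so the chain groups are C_0 ≅ Z^6, C_1 ≅ Z^12, C_2 ≅ Z^6.

Boundary ∂_1: C_1 → C_0 is given by ∂[p,q] = [q] − [p].
As a 6×12 matrix over Z this has rank 5, with invariant factors (1,1,1,1,1).

The boundary map ∂_2: C_2 → C_1 acts by ∂[p,q,r] = [q,r] − [p,r] + [p,q]. For instance
  ∂[1,4,5] = [4,5] − [1,5] + [1,4],
  ∂[1,2,4] = [2,4] − [1,4] + [1,2].
This gives a 12×6 integer matrix of rank 6; reducing to Smith normal form yields diagonal entries (1,1,1,1,1,1).

Reading off H_k = ker ∂_k / im ∂_{k+1}:

  H_0: rank C_0 − rank ∂_1 = 6 − 5 = 1, and the invariant factors of ∂_1 are all 1, so H_0 ≅ Z.
  H_1: rank ker ∂_1 − rank ∂_2 = (12 − 5) − 6 = 1, and the invariant factors of ∂_2 are all 1, so H_1 ≅ Z.
  H_2: rank ker ∂_2 − rank ∂_3 = (6 − 6) − 0 = 0, and there is no ∂_3, so H_2 ≅ 0.

As a check, the Euler characteristic is 6 − 12 + 6 = 0, which agrees with 1 − 1 + 0 = 0.

H_0 = Z,  H_1 = Z,  H_2 = 0.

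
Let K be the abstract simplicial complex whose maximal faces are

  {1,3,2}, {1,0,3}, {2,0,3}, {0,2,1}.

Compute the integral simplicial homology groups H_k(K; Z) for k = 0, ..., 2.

H_0 = Z,  H_1 = 0,  H_2 = Z.

K has 4 vertices, 6 edges, 4 triangles.
rank ∂_0 = 0, rank ∂_1 = 3 ⇒ b_0 = 4 − 0 − 3 = 1; all invariant factors of ∂_1 are 1 so no torsion. So H_0 ≅ Z.
rank ∂_1 = 3, rank ∂_2 = 3 ⇒ b_1 = 6 − 3 − 3 = 0; all invariant factors of ∂_2 are 1 so no torsion. So H_1 ≅ 0.
rank ∂_2 = 3, rank ∂_3 = 0 ⇒ b_2 = 4 − 3 − 0 = 1. So H_2 ≅ Z.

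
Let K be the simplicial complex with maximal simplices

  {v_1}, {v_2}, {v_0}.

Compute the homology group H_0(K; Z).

Take the total order v_0 < v_1 < v_2 on the vertex set. Then K (dimension 0) consists of the simplices:

  0-simplices (3): [v_0], [v_1], [v_2]

so the chain groups are C_0 ≅ Z^3.

Computing H_k = (kernel of ∂_k) / (image of ∂_{k+1}):

  H_0: rank C_0 − rank ∂_1 = 3 − 0 = 3, and there is no ∂_1, so H_0 = Z^3.

H_0 ≅ Z^3.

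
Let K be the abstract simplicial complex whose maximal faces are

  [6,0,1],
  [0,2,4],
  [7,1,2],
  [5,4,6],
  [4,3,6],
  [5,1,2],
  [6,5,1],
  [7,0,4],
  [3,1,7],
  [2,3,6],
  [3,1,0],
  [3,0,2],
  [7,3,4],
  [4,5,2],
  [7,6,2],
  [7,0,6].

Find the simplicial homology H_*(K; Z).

H_0 ≅ Z,  H_1 ≅ Z^2,  H_2 ≅ Z.

We work with the vertex ordering 0 < 1 < 2 < 3 < 4 < 5 < 6 < 7. The simplices of K, each written with vertices in increasing order, are:

  0-simplices (8): [0], [1], [2], [3], [4], [5], [6], [7]
  1-simplices (24): (24 of them)
  2-simplices (16): [0,1,3], [0,1,6], [0,2,3], [0,2,4], [0,4,7], [0,6,7], [1,2,5], [1,2,7], [1,3,7], [1,5,6], [2,3,6], [2,4,5], [2,6,7], [3,4,6], [3,4,7], [4,5,6]

Hence C_0 ≅ Z^8, C_1 ≅ Z^24, C_2 ≅ Z^16.

Boundary ∂_1: C_1 → C_0 is given by ∂[p,q] = [q] − [p]. For instance
  ∂[2,6] = [6] − [2].
This gives a 8×24 integer matrix of rank 7; reducing to Smith normal form yields diagonal entries (1,1,1,1,1,1,1).

∂_2: C_2 → C_1 acts by ∂[p,q,r] = [q,r] − [p,r] + [p,q]. For instance
  ∂[4,5,6] = [5,6] − [4,6] + [4,5],
  ∂[2,4,5] = [4,5] − [2,5] + [2,4].
As a 24×16 matrix over Z this has rank 15, with invariant factors (1,1,1,1,1,1,1,1,1,1,1,1,1,1,1).

From H_k ≅ ker(∂_k) / im(∂_{k+1}) we obtain:

  H_0: rank C_0 − rank ∂_1 = 8 − 7 = 1, and the invariant factors of ∂_1 are all 1, so H_0 ≅ Z.
  H_1: rank ker ∂_1 − rank ∂_2 = (24 − 7) − 15 = 2, and the invariant factors of ∂_2 are all 1, so H_1 ≅ Z^2.
  H_2: rank ker ∂_2 − rank ∂_3 = (16 − 15) − 0 = 1, and there is no ∂_3, so H_2 ≅ Z.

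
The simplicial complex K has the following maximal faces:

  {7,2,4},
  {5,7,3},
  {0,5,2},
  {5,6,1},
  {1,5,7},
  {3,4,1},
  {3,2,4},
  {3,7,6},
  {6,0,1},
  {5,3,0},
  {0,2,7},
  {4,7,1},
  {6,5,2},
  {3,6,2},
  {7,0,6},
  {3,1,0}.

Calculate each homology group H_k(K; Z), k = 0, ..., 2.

We work with the vertex ordering 0 < 1 < 2 < 3 < 4 < 5 < 6 < 7. The simplices of K, each written with vertices in increasing order, are:

  0-simplices (8): [0], [1], [2], [3], [4], [5], [6], [7]
  1-simplices (24): (24 of them)
  2-simplices (16): [0,1,3], [0,1,6], [0,2,5], [0,2,7], [0,3,5], [0,6,7], [1,3,4], [1,4,7], [1,5,6], [1,5,7], [2,3,4], [2,3,6], [2,4,7], [2,5,6], [3,5,7], [3,6,7]

Hence C_0 ≅ Z^8, C_1 ≅ Z^24, C_2 ≅ Z^16.

Boundary ∂_1: C_1 → C_0 sends each edge [p,q] (with p < q) to q − p.
As a 8×24 matrix over Z this has rank 7, with invariant factors (1,1,1,1,1,1,1).

∂_2: C_2 → C_1 acts by ∂[p,q,r] = [q,r] − [p,r] + [p,q]. For instance
  ∂[1,3,4] = [3,4] − [1,4] + [1,3],
  ∂[3,5,7] = [5,7] − [3,7] + [3,5].
As a 24×16 matrix over Z this has rank 15, with invariant factors (1,1,1,1,1,1,1,1,1,1,1,1,1,1,1).

Now H_k = ker ∂_k / im ∂_{k+1}, so:

  H_0: rank C_0 − rank ∂_1 = 8 − 7 = 1, and the invariant factors of ∂_1 are all 1, so H_0 = Z.
  H_1: rank ker ∂_1 − rank ∂_2 = (24 − 7) − 15 = 2, and the invariant factors of ∂_2 are all 1, so H_1 = Z^2.
  H_2: rank ker ∂_2 − rank ∂_3 = (16 − 15) − 0 = 1, and there is no ∂_3, so H_2 = Z.

As a check, the Euler characteristic is 8 − 24 + 16 = 0, which agrees with 1 − 2 + 1 = 0.

H_0 = Z,  H_1 = Z^2,  H_2 = Z.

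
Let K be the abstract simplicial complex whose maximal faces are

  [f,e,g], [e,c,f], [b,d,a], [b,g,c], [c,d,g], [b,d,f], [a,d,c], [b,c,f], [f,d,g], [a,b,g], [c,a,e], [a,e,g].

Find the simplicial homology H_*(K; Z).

Take the total order a < b < c < d < e < f < g on the vertex set. Then K (dimension 2) consists of the simplices:

  0-simplices (7): a, b, c, d, e, f, g
  1-simplices (18): ab, ac, ad, ae, ag, bc, bd, bf, bg, cd, ce, cf, cg, df, dg, ef, eg, fg
  2-simplices (12): abd, abg, acd, ace, aeg, bcf, bcg, bdf, cdg, cef, dfg, efg

Hence C_0 ≅ Z^7, C_1 ≅ Z^18, C_2 ≅ Z^12.

∂_1: C_1 → C_0 is given by ∂[p,q] = [q] − [p].
This gives a 7×18 integer matrix of rank 6; reducing to Smith normal form yields diagonal entries (1,1,1,1,1,1).

The boundary map ∂_2: C_2 → C_1 maps a triangle to the signed sum of its edges. For instance
  ∂aeg = eg − ag + ae,
  ∂bcg = cg − bg + bc.
The resulting 18×12 matrix has rank 12, and its Smith normal form has invariant factors (1,1,1,1,1,1,1,1,1,1,1,2).

From H_k ≅ ker(∂_k) / im(∂_{k+1}) we obtain:

  H_0: rank C_0 − rank ∂_1 = 7 − 6 = 1, and the invariant factors of ∂_1 are all 1, so H_0 = Z.
  H_1: rank ker ∂_1 − rank ∂_2 = (18 − 6) − 12 = 0, and ∂_2 has invariant factor 2 > 1, so H_1 = Z/2.
  H_2: rank ker ∂_2 − rank ∂_3 = (12 − 12) − 0 = 0, and there is no ∂_3, so H_2 = 0.

H_0 = Z,  H_1 = Z/2,  H_2 = 0.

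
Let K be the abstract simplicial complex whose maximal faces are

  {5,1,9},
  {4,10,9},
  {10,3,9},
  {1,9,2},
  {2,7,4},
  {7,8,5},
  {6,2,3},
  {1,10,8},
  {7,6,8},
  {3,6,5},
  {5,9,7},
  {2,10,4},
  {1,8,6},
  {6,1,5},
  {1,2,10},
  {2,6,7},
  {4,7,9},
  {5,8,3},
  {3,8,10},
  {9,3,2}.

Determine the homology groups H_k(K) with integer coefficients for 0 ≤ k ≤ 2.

We work with the vertex ordering 1 < 2 < 3 < 4 < 5 < 6 < 7 < 8 < 9 < 10. The simplices of K, each written with vertices in increasing order, are:

  0-simplices (10): [1], [2], [3], [4], [5], [6], [7], [8], [9], [10]
  1-simplices (30): (30 of them)
  2-simplices (20): (20 of them)

Hence C_0 ≅ Z^10, C_1 ≅ Z^30, C_2 ≅ Z^20.

Boundary ∂_1: C_1 → C_0 is given by ∂[p,q] = [q] − [p].
The 10×30 boundary matrix has rank 9 and Smith normal form diag(1,1,1,1,1,1,1,1,1).

The boundary map ∂_2: C_2 → C_1 maps a triangle to the signed sum of its edges. For instance
  ∂[5,7,8] = [7,8] − [5,8] + [5,7],
  ∂[3,5,6] = [5,6] − [3,6] + [3,5].
The resulting 30×20 matrix has rank 20, and its Smith normal form has invariant factors (1,1,1,1,1,1,1,1,1,1,1,1,1,1,1,1,1,1,1,2).

Computing H_k = (kernel of ∂_k) / (image of ∂_{k+1}):

  H_0: rank C_0 − rank ∂_1 = 10 − 9 = 1, and the invariant factors of ∂_1 are all 1, so H_0 = Z.
  H_1: rank ker ∂_1 − rank ∂_2 = (30 − 9) − 20 = 1, and ∂_2 has invariant factor 2 > 1, so H_1 = Z × Z/2.
  H_2: rank ker ∂_2 − rank ∂_3 = (20 − 20) − 0 = 0, and there is no ∂_3, so H_2 = 0.

As a check, the Euler characteristic is 10 − 30 + 20 = 0, which agrees with 1 − 1 + 0 = 0.
(K is a triangulation of the Klein bottle.)

H_0 = Z,  H_1 = Z × Z/2,  H_2 = 0.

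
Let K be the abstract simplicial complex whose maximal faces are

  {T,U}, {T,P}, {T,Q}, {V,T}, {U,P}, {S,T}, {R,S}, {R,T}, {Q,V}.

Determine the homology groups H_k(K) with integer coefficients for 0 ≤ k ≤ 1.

K has 7 vertices, 9 edges.
rank ∂_0 = 0, rank ∂_1 = 6 ⇒ b_0 = 7 − 0 − 6 = 1; all invariant factors of ∂_1 are 1 so no torsion. So H_0 ≅ Z.
rank ∂_1 = 6, rank ∂_2 = 0 ⇒ b_1 = 9 − 6 − 0 = 3. So H_1 ≅ Z^3.

H_0 ≅ Z,  H_1 ≅ Z^3.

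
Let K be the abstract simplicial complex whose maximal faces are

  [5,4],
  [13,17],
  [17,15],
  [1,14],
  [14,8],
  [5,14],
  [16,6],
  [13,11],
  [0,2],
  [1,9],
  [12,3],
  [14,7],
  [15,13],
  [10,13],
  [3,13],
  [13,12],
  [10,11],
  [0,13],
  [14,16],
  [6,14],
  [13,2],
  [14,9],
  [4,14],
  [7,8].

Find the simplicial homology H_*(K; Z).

Fix the vertex order 0 < 1 < 2 < 3 < 4 < 5 < 6 < 7 < 8 < 9 < 10 < 11 < 12 < 13 < 14 < 15 < 16 < 17 and write every simplex with vertices in increasing order. Then dim K = 1 and the simplices of K are:

  0-simplices (18): [0], [1], [2], [3], [4], [5], [6], [7], [8], [9], [10], [11], [12], [13], [14], [15], [16], [17]
  1-simplices (24): (24 of them)

giving chain groups C_0 ≅ Z^18, C_1 ≅ Z^24.

The boundary map ∂_1: C_1 → C_0 sends each edge [p,q] (with p < q) to q − p.
As a 18×24 matrix over Z this has rank 16, with invariant factors (1,1,1,1,1,1,1,1,1,1,1,1,1,1,1,1).

Computing H_k = (kernel of ∂_k) / (image of ∂_{k+1}):

  H_0: rank C_0 − rank ∂_1 = 18 − 16 = 2, and the invariant factors of ∂_1 are all 1, so H_0 = Z^2.
  H_1: rank ker ∂_1 − rank ∂_2 = (24 − 16) − 0 = 8, and there is no ∂_2, so H_1 = Z^8.

H_0 ≅ Z^2,  H_1 ≅ Z^8.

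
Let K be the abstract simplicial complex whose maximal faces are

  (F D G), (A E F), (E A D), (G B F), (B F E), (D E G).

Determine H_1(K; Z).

H_1 = Z.

We work with the vertex ordering A < B < D < E < F < G. The simplices of K, each written with vertices in increasing order, are:

  0-simplices (6): A, B, D, E, F, G
  1-simplices (12): AD, AE, AF, BE, BF, BG, DE, DF, DG, EF, EG, FG
  2-simplices (6): ADE, AEF, BEF, BFG, DEG, DFG

so the chain groups are C_0 ≅ Z^6, C_1 ≅ Z^12, C_2 ≅ Z^6.

The boundary map ∂_1: C_1 → C_0 sends each edge [p,q] (with p < q) to q − p. For instance
  ∂BG = G − B.
The resulting 6×12 matrix has rank 5, and its Smith normal form has invariant factors (1,1,1,1,1).

∂_2: C_2 → C_1 maps a triangle to the signed sum of its edges. For instance
  ∂BFG = FG − BG + BF,
  ∂ADE = DE − AE + AD.
This gives a 12×6 integer matrix of rank 6; reducing to Smith normal form yields diagonal entries (1,1,1,1,1,1).

Computing H_k = (kernel of ∂_k) / (image of ∂_{k+1}):

  H_1: rank ker ∂_1 − rank ∂_2 = (12 − 5) − 6 = 1, and the invariant factors of ∂_2 are all 1, so H_1 = Z.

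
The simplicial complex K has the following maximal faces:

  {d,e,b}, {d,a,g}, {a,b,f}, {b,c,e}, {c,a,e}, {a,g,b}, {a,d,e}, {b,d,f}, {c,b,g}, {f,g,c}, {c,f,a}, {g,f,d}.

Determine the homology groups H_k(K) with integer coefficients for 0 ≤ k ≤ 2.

Fix the vertex order a < b < c < d < e < f < g and write every simplex with vertices in increasing order. Then dim K = 2 and the simplices of K are:

  0-simplices (7): a, b, c, d, e, f, g
  1-simplices (18): ab, ac, ad, ae, af, ag, bc, bd, be, bf, bg, ce, cf, cg, de, df, dg, fg
  2-simplices (12): abf, abg, ace, acf, ade, adg, bce, bcg, bde, bdf, cfg, dfg

so the chain groups are C_0 ≅ Z^7, C_1 ≅ Z^18, C_2 ≅ Z^12.

Boundary ∂_1: C_1 → C_0 sends each edge [p,q] (with p < q) to q − p. For instance
  ∂ac = c − a.
This gives a 7×18 integer matrix of rank 6; reducing to Smith normal form yields diagonal entries (1,1,1,1,1,1).

Boundary ∂_2: C_2 → C_1 maps a triangle to the signed sum of its edges. For instance
  ∂cfg = fg − cg + cf,
  ∂dfg = fg − dg + df.
This gives a 18×12 integer matrix of rank 12; reducing to Smith normal form yields diagonal entries (1,1,1,1,1,1,1,1,1,1,1,2).

Now H_k = ker ∂_k / im ∂_{k+1}, so:

  H_0: rank C_0 − rank ∂_1 = 7 − 6 = 1, and the invariant factors of ∂_1 are all 1, so H_0 = Z.
  H_1: rank ker ∂_1 − rank ∂_2 = (18 − 6) − 12 = 0, and ∂_2 has invariant factor 2 > 1, so H_1 = Z/2.
  H_2: rank ker ∂_2 − rank ∂_3 = (12 − 12) − 0 = 0, and there is no ∂_3, so H_2 = 0.

As a check, the Euler characteristic is 7 − 18 + 12 = 1, which agrees with 1 − 0 + 0 = 1.
(K is a triangulation of the real projective plane RP^2.)

H_0 ≅ Z,  H_1 ≅ Z/2,  H_2 = 0.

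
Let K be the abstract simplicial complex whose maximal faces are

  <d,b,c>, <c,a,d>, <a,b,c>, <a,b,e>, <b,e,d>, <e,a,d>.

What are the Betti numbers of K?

We work with the vertex ordering a < b < c < d < e. The simplices of K, each written with vertices in increasing order, are:

  0-simplices (5): a, b, c, d, e
  1-simplices (9): ab, ac, ad, ae, bc, bd, be, cd, de
  2-simplices (6): abc, abe, acd, ade, bcd, bde

Hence C_0 ≅ Z^5, C_1 ≅ Z^9, C_2 ≅ Z^6.

Boundary ∂_1: C_1 → C_0 is given by ∂[p,q] = [q] − [p].
The resulting 5×9 matrix has rank 4, and its Smith normal form has invariant factors (1,1,1,1).

∂_2: C_2 → C_1 acts by ∂[p,q,r] = [q,r] − [p,r] + [p,q]. For instance
  ∂abc = bc − ac + ab,
  ∂acd = cd − ad + ac.
The 9×6 boundary matrix has rank 5 and Smith normal form diag(1,1,1,1,1).

Computing H_k = (kernel of ∂_k) / (image of ∂_{k+1}):

  H_0: rank C_0 − rank ∂_1 = 5 − 4 = 1, and the invariant factors of ∂_1 are all 1, so H_0 = Z.
  H_1: rank ker ∂_1 − rank ∂_2 = (9 − 4) − 5 = 0, and the invariant factors of ∂_2 are all 1, so H_1 = 0.
  H_2: rank ker ∂_2 − rank ∂_3 = (6 − 5) − 0 = 1, and there is no ∂_3, so H_2 = Z.

As a check, the Euler characteristic is 5 − 9 + 6 = 2, which agrees with 1 − 0 + 1 = 2.

Hence the Betti numbers are b_0 = 1, b_1 = 0, b_2 = 1.

b_0 = 1, b_1 = 0, b_2 = 1.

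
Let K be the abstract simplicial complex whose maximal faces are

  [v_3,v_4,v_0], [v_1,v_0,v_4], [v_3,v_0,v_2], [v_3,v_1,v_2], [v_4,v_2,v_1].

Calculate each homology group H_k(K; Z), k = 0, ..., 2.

K has 5 vertices, 10 edges, 5 triangles.
rank ∂_0 = 0, rank ∂_1 = 4 ⇒ b_0 = 5 − 0 − 4 = 1; all invariant factors of ∂_1 are 1 so no torsion. So H_0 = Z.
rank ∂_1 = 4, rank ∂_2 = 5 ⇒ b_1 = 10 − 4 − 5 = 1; all invariant factors of ∂_2 are 1 so no torsion. So H_1 = Z.
rank ∂_2 = 5, rank ∂_3 = 0 ⇒ b_2 = 5 − 5 − 0 = 0. So H_2 = 0.

H_0 = Z,  H_1 = Z,  H_2 = 0.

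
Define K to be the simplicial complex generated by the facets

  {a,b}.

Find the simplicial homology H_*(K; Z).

Take the total order a < b on the vertex set. Then K (dimension 1) consists of the simplices:

  0-simplices (2): a, b
  1-simplices (1): ab

so the chain groups are C_0 ≅ Z^2, C_1 ≅ Z^1.

The boundary map ∂_1: C_1 → C_0 is given by ∂[p,q] = [q] − [p]. For instance
  ∂ab = b − a.
The resulting 2×1 matrix has rank 1, and its Smith normal form has invariant factors (1).

Computing H_k = (kernel of ∂_k) / (image of ∂_{k+1}):

  H_0: rank C_0 − rank ∂_1 = 2 − 1 = 1, and the invariant factors of ∂_1 are all 1, so H_0 ≅ Z.
  H_1: rank ker ∂_1 − rank ∂_2 = (1 − 1) − 0 = 0, and there is no ∂_2, so H_1 ≅ 0.

H_0 ≅ Z,  H_1 = 0.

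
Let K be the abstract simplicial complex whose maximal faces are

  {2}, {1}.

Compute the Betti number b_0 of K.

K has 2 vertices.
rank ∂_0 = 0, rank ∂_1 = 0 ⇒ b_0 = 2 − 0 − 0 = 2. So H_0 = Z^2.

b_0 = 2.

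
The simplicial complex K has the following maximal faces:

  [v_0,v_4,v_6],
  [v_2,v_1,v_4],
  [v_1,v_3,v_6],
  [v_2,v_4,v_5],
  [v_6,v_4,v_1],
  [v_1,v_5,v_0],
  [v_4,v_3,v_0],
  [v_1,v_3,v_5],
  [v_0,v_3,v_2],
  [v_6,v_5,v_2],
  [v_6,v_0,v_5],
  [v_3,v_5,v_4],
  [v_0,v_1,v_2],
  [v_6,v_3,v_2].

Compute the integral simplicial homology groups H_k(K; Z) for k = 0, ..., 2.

K has 7 vertices, 21 edges, 14 triangles.
rank ∂_0 = 0, rank ∂_1 = 6 ⇒ b_0 = 7 − 0 − 6 = 1; all invariant factors of ∂_1 are 1 so no torsion. So H_0 = Z.
rank ∂_1 = 6, rank ∂_2 = 13 ⇒ b_1 = 21 − 6 − 13 = 2; all invariant factors of ∂_2 are 1 so no torsion. So H_1 = Z^2.
rank ∂_2 = 13, rank ∂_3 = 0 ⇒ b_2 = 14 − 13 − 0 = 1. So H_2 = Z.

H_0 = Z,  H_1 = Z^2,  H_2 = Z.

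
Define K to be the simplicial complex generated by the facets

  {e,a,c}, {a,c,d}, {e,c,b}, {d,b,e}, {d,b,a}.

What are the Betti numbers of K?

b_0 = 1, b_1 = 1, b_2 = 0.

Take the total order a < b < c < d < e on the vertex set. Then K (dimension 2) consists of the simplices:

  0-simplices (5): a, b, c, d, e
  1-simplices (10): ab, ac, ad, ae, bc, bd, be, cd, ce, de
  2-simplices (5): abd, acd, ace, bce, bde

giving chain groups C_0 ≅ Z^5, C_1 ≅ Z^10, C_2 ≅ Z^5.

∂_1: C_1 → C_0 sends each edge [p,q] (with p < q) to q − p.
As a 5×10 matrix over Z this has rank 4, with invariant factors (1,1,1,1).

∂_2: C_2 → C_1 sends each 2-simplex [p,q,r] to [q,r] − [p,r] + [p,q]. For instance
  ∂acd = cd − ad + ac,
  ∂abd = bd − ad + ab.
As a 10×5 matrix over Z this has rank 5, with invariant factors (1,1,1,1,1).

From H_k ≅ ker(∂_k) / im(∂_{k+1}) we obtain:

  H_0: rank C_0 − rank ∂_1 = 5 − 4 = 1, and the invariant factors of ∂_1 are all 1, so H_0 ≅ Z.
  H_1: rank ker ∂_1 − rank ∂_2 = (10 − 4) − 5 = 1, and the invariant factors of ∂_2 are all 1, so H_1 ≅ Z.
  H_2: rank ker ∂_2 − rank ∂_3 = (5 − 5) − 0 = 0, and there is no ∂_3, so H_2 ≅ 0.

Hence the Betti numbers are b_0 = 1, b_1 = 1, b_2 = 0.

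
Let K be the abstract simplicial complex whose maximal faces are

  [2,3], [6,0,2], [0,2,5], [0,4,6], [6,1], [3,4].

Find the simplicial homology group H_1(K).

H_1 = Z.

We work with the vertex ordering 0 < 1 < 2 < 3 < 4 < 5 < 6. The simplices of K, each written with vertices in increasing order, are:

  0-simplices (7): [0], [1], [2], [3], [4], [5], [6]
  1-simplices (10): [0,2], [0,4], [0,5], [0,6], [1,6], [2,3], [2,5], [2,6], [3,4], [4,6]
  2-simplices (3): [0,2,5], [0,2,6], [0,4,6]

giving chain groups C_0 ≅ Z^7, C_1 ≅ Z^10, C_2 ≅ Z^3.

The boundary map ∂_1: C_1 → C_0 is given by ∂[p,q] = [q] − [p]. For instance
  ∂[0,2] = [2] − [0].
This gives a 7×10 integer matrix of rank 6; reducing to Smith normal form yields diagonal entries (1,1,1,1,1,1).

The boundary map ∂_2: C_2 → C_1 maps a triangle to the signed sum of its edges. For instance
  ∂[0,2,6] = [2,6] − [0,6] + [0,2],
  ∂[0,2,5] = [2,5] − [0,5] + [0,2].
The 10×3 boundary matrix has rank 3 and Smith normal form diag(1,1,1).

Computing H_k = (kernel of ∂_k) / (image of ∂_{k+1}):

  H_1: rank ker ∂_1 − rank ∂_2 = (10 − 6) − 3 = 1, and the invariant factors of ∂_2 are all 1, so H_1 ≅ Z.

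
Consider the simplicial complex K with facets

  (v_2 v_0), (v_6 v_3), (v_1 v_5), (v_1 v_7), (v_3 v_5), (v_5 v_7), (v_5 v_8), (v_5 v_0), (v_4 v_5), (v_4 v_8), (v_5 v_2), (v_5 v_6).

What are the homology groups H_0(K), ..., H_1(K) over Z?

H_0 ≅ Z,  H_1 ≅ Z^4.

Order the vertices as v_0 < v_1 < v_2 < v_3 < v_4 < v_5 < v_6 < v_7 < v_8. Listing each simplex with vertices in this order, K has dimension 1 with simplices:

  0-simplices (9): [v_0], [v_1], [v_2], [v_3], [v_4], [v_5], [v_6], [v_7], [v_8]
  1-simplices (12): [v_0,v_2], [v_0,v_5], [v_1,v_5], [v_1,v_7], [v_2,v_5], [v_3,v_5], [v_3,v_6], [v_4,v_5], [v_4,v_8], [v_5,v_6], [v_5,v_7], [v_5,v_8]

Hence C_0 ≅ Z^9, C_1 ≅ Z^12.

The boundary map ∂_1: C_1 → C_0 maps an edge to its endpoints' difference, ∂[p,q] = q − p. For instance
  ∂[v_4,v_5] = [v_5] − [v_4].
As a 9×12 matrix over Z this has rank 8, with invariant factors (1,1,1,1,1,1,1,1).

From H_k ≅ ker(∂_k) / im(∂_{k+1}) we obtain:

  H_0: rank C_0 − rank ∂_1 = 9 − 8 = 1, and the invariant factors of ∂_1 are all 1, so H_0 ≅ Z.
  H_1: rank ker ∂_1 − rank ∂_2 = (12 − 8) − 0 = 4, and there is no ∂_2, so H_1 ≅ Z^4.

(K is a triangulation of a wedge of 4 circles.)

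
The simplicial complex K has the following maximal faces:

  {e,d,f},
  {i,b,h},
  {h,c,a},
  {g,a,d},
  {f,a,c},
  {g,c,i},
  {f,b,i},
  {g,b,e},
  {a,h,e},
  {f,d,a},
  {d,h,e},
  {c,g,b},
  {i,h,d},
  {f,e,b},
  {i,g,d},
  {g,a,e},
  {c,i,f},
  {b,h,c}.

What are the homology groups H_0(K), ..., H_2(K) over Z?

H_0 ≅ Z,  H_1 ≅ Z ⊕ Z_2,  H_2 = 0.

Fix the vertex order a < b < c < d < e < f < g < h < i and write every simplex with vertices in increasing order. Then dim K = 2 and the simplices of K are:

  0-simplices (9): a, b, c, d, e, f, g, h, i
  1-simplices (27): ac, ad, ae, af, ag, ah, bc, be, bf, bg, bh, bi, cf, cg, ch, ci, de, df, dg, dh, di, ef, eg, eh, fi, gi, hi
  2-simplices (18): acf, ach, adf, adg, aeg, aeh, bcg, bch, bef, beg, bfi, bhi, cfi, cgi, def, deh, dgi, dhi

giving chain groups C_0 ≅ Z^9, C_1 ≅ Z^27, C_2 ≅ Z^18.

∂_1: C_1 → C_0 sends each edge [p,q] (with p < q) to q − p.
The resulting 9×27 matrix has rank 8, and its Smith normal form has invariant factors (1,1,1,1,1,1,1,1).

∂_2: C_2 → C_1 sends each 2-simplex [p,q,r] to [q,r] − [p,r] + [p,q]. For instance
  ∂acf = cf − af + ac,
  ∂bch = ch − bh + bc.
As a 27×18 matrix over Z this has rank 18, with invariant factors (1,1,1,1,1,1,1,1,1,1,1,1,1,1,1,1,1,2).

Computing H_k = (kernel of ∂_k) / (image of ∂_{k+1}):

  H_0: rank C_0 − rank ∂_1 = 9 − 8 = 1, and the invariant factors of ∂_1 are all 1, so H_0 ≅ Z.
  H_1: rank ker ∂_1 − rank ∂_2 = (27 − 8) − 18 = 1, and ∂_2 has invariant factor 2 > 1, so H_1 ≅ Z ⊕ Z_2.
  H_2: rank ker ∂_2 − rank ∂_3 = (18 − 18) − 0 = 0, and there is no ∂_3, so H_2 ≅ 0.

(K is a triangulation of the Klein bottle.)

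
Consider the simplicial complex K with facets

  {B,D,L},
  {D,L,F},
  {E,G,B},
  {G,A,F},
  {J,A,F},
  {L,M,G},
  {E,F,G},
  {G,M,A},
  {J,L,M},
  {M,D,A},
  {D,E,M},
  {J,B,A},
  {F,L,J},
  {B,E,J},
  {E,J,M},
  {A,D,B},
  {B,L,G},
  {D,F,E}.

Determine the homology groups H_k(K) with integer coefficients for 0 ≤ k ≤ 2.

H_0 ≅ Z,  H_1 ≅ Z^2,  H_2 ≅ Z.

Take the total order A < B < D < E < F < G < J < L < M on the vertex set. Then K (dimension 2) consists of the simplices:

  0-simplices (9): A, B, D, E, F, G, J, L, M
  1-simplices (27): AB, AD, AF, AG, AJ, AM, BD, BE, BG, BJ, BL, DE, DF, DL, DM, EF, EG, EJ, EM, FG, FJ, FL, GL, GM, JL, JM, LM
  2-simplices (18): ABD, ABJ, ADM, AFG, AFJ, AGM, BDL, BEG, BEJ, BGL, DEF, DEM, DFL, EFG, EJM, FJL, GLM, JLM

Hence C_0 ≅ Z^9, C_1 ≅ Z^27, C_2 ≅ Z^18.

∂_1: C_1 → C_0 sends each edge [p,q] (with p < q) to q − p. For instance
  ∂DM = M − D.
This gives a 9×27 integer matrix of rank 8; reducing to Smith normal form yields diagonal entries (1,1,1,1,1,1,1,1).

∂_2: C_2 → C_1 maps a triangle to the signed sum of its edges. For instance
  ∂AFJ = FJ − AJ + AF,
  ∂AGM = GM − AM + AG.
This gives a 27×18 integer matrix of rank 17; reducing to Smith normal form yields diagonal entries (1,1,1,1,1,1,1,1,1,1,1,1,1,1,1,1,1).

Now H_k = ker ∂_k / im ∂_{k+1}, so:

  H_0: rank C_0 − rank ∂_1 = 9 − 8 = 1, and the invariant factors of ∂_1 are all 1, so H_0 ≅ Z.
  H_1: rank ker ∂_1 − rank ∂_2 = (27 − 8) − 17 = 2, and the invariant factors of ∂_2 are all 1, so H_1 ≅ Z^2.
  H_2: rank ker ∂_2 − rank ∂_3 = (18 − 17) − 0 = 1, and there is no ∂_3, so H_2 ≅ Z.

As a check, the Euler characteristic is 9 − 27 + 18 = 0, which agrees with 1 − 2 + 1 = 0.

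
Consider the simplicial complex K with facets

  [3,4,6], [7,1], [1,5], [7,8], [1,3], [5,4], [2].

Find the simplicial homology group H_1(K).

H_1 ≅ Z.

Order the vertices as 1 < 2 < 3 < 4 < 5 < 6 < 7 < 8. Listing each simplex with vertices in this order, K has dimension 2 with simplices:

  0-simplices (8): [1], [2], [3], [4], [5], [6], [7], [8]
  1-simplices (8): [1,3], [1,5], [1,7], [3,4], [3,6], [4,5], [4,6], [7,8]
  2-simplices (1): [3,4,6]

giving chain groups C_0 ≅ Z^8, C_1 ≅ Z^8, C_2 ≅ Z^1.

The boundary map ∂_1: C_1 → C_0 sends each edge [p,q] (with p < q) to q − p.
The 8×8 boundary matrix has rank 6 and Smith normal form diag(1,1,1,1,1,1).

∂_2: C_2 → C_1 sends each 2-simplex [p,q,r] to [q,r] − [p,r] + [p,q]. For instance
  ∂[3,4,6] = [4,6] − [3,6] + [3,4].
As a 8×1 matrix over Z this has rank 1, with invariant factors (1).

From H_k ≅ ker(∂_k) / im(∂_{k+1}) we obtain:

  H_1: rank ker ∂_1 − rank ∂_2 = (8 − 6) − 1 = 1, and the invariant factors of ∂_2 are all 1, so H_1 ≅ Z.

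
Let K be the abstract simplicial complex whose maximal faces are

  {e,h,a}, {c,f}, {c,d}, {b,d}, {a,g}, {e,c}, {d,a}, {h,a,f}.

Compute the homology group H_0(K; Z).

Order the vertices as a < b < c < d < e < f < g < h. Listing each simplex with vertices in this order, K has dimension 2 with simplices:

  0-simplices (8): a, b, c, d, e, f, g, h
  1-simplices (11): ad, ae, af, ag, ah, bd, cd, ce, cf, eh, fh
  2-simplices (2): aeh, afh

Hence C_0 ≅ Z^8, C_1 ≅ Z^11, C_2 ≅ Z^2.

The boundary map ∂_1: C_1 → C_0 sends each edge [p,q] (with p < q) to q − p. For instance
  ∂ah = h − a.
The resulting 8×11 matrix has rank 7, and its Smith normal form has invariant factors (1,1,1,1,1,1,1).

The boundary map ∂_2: C_2 → C_1 acts by ∂[p,q,r] = [q,r] − [p,r] + [p,q]. For instance
  ∂afh = fh − ah + af,
  ∂aeh = eh − ah + ae.
This gives a 11×2 integer matrix of rank 2; reducing to Smith normal form yields diagonal entries (1,1).

From H_k ≅ ker(∂_k) / im(∂_{k+1}) we obtain:

  H_0: rank C_0 − rank ∂_1 = 8 − 7 = 1, and the invariant factors of ∂_1 are all 1, so H_0 ≅ Z.

H_0 = Z.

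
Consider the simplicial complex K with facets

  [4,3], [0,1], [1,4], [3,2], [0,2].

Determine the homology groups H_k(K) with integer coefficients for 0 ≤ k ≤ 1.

H_0 = Z,  H_1 = Z.

We work with the vertex ordering 0 < 1 < 2 < 3 < 4. The simplices of K, each written with vertices in increasing order, are:

  0-simplices (5): [0], [1], [2], [3], [4]
  1-simplices (5): [0,1], [0,2], [1,4], [2,3], [3,4]

so the chain groups are C_0 ≅ Z^5, C_1 ≅ Z^5.

The boundary map ∂_1: C_1 → C_0 is given by ∂[p,q] = [q] − [p]. For instance
  ∂[3,4] = [4] − [3].
The 5×5 boundary matrix has rank 4 and Smith normal form diag(1,1,1,1).

Now H_k = ker ∂_k / im ∂_{k+1}, so:

  H_0: rank C_0 − rank ∂_1 = 5 − 4 = 1, and the invariant factors of ∂_1 are all 1, so H_0 = Z.
  H_1: rank ker ∂_1 − rank ∂_2 = (5 − 4) − 0 = 1, and there is no ∂_2, so H_1 = Z.

As a check, the Euler characteristic is 5 − 5 = 0, which agrees with 1 − 1 = 0.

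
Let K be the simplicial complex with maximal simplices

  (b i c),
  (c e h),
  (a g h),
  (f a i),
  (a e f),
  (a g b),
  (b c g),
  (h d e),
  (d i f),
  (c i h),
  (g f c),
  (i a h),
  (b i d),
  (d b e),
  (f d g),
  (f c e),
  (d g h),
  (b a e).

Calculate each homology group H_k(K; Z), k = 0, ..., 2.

Order the vertices as a < b < c < d < e < f < g < h < i. Listing each simplex with vertices in this order, K has dimension 2 with simplices:

  0-simplices (9): a, b, c, d, e, f, g, h, i
  1-simplices (27): ab, ae, af, ag, ah, ai, bc, bd, be, bg, bi, ce, cf, cg, ch, ci, de, df, dg, dh, di, ef, eh, fg, fi, gh, hi
  2-simplices (18): abe, abg, aef, afi, agh, ahi, bcg, bci, bde, bdi, cef, ceh, cfg, chi, deh, dfg, dfi, dgh

Hence C_0 ≅ Z^9, C_1 ≅ Z^27, C_2 ≅ Z^18.

The boundary map ∂_1: C_1 → C_0 sends each edge [p,q] (with p < q) to q − p. For instance
  ∂cg = g − c.
The 9×27 boundary matrix has rank 8 and Smith normal form diag(1,1,1,1,1,1,1,1).

∂_2: C_2 → C_1 maps a triangle to the signed sum of its edges. For instance
  ∂bde = de − be + bd,
  ∂ahi = hi − ai + ah.
This gives a 27×18 integer matrix of rank 17; reducing to Smith normal form yields diagonal entries (1,1,1,1,1,1,1,1,1,1,1,1,1,1,1,1,1).

Reading off H_k = ker ∂_k / im ∂_{k+1}:

  H_0: rank C_0 − rank ∂_1 = 9 − 8 = 1, and the invariant factors of ∂_1 are all 1, so H_0 ≅ Z.
  H_1: rank ker ∂_1 − rank ∂_2 = (27 − 8) − 17 = 2, and the invariant factors of ∂_2 are all 1, so H_1 ≅ Z^2.
  H_2: rank ker ∂_2 − rank ∂_3 = (18 − 17) − 0 = 1, and there is no ∂_3, so H_2 ≅ Z.

(K is a triangulation of the torus T^2.)

H_0 = Z,  H_1 = Z^2,  H_2 = Z.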